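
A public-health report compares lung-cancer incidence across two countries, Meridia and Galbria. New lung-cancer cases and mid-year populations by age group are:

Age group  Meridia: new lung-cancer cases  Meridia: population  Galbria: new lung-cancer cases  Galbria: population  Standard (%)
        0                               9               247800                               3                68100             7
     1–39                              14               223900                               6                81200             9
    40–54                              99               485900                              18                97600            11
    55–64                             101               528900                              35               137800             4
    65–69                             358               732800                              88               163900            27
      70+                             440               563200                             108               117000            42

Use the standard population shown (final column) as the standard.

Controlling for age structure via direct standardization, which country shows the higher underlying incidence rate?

Age-specific rates per 100000 for Meridia: 3.63, 6.25, 20.37, 19.10, 48.85, 78.12.
For Galbria: 4.41, 7.39, 18.44, 25.40, 53.69, 92.31.
Standard weights: 0.07, 0.09, 0.11, 0.04, 0.27, 0.42.
Meridia: 0.0700×3.63 + 0.0900×6.25 + 0.1100×20.37 + 0.0400×19.10 + 0.2700×48.85 + 0.4200×78.12 = 49.8250 per 100000.
Galbria: 0.0700×4.41 + 0.0900×7.39 + 0.1100×18.44 + 0.0400×25.40 + 0.2700×53.69 + 0.4200×92.31 = 57.2839 per 100000.

Galbria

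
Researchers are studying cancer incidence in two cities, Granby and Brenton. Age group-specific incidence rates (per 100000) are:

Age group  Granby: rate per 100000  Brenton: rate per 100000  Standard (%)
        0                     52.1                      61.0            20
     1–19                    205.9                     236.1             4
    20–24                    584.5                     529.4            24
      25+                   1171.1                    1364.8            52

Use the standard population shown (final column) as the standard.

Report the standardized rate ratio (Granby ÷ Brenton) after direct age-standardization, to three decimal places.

Standard weights: 0.20, 0.04, 0.24, 0.52.
Granby: 0.2000×52.1 + 0.0400×205.9 + 0.2400×584.5 + 0.5200×1171.1 = 767.9080 per 100000.
Brenton: 0.2000×61.0 + 0.0400×236.1 + 0.2400×529.4 + 0.5200×1364.8 = 858.3960 per 100000.
Ratio = 767.9080 ÷ 858.3960 = 0.89458.

0.895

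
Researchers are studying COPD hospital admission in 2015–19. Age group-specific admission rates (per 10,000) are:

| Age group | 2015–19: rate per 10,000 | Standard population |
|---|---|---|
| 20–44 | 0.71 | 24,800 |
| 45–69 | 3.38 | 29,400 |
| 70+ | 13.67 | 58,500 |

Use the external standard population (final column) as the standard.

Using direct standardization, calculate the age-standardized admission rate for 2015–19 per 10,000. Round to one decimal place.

8.1

Standard total = 112,700; weights = 0.2201, 0.2609, 0.5191.
Standardized rate: 0.2201×0.71 + 0.2609×3.38 + 0.5191×13.67 = 8.1338 per 10,000.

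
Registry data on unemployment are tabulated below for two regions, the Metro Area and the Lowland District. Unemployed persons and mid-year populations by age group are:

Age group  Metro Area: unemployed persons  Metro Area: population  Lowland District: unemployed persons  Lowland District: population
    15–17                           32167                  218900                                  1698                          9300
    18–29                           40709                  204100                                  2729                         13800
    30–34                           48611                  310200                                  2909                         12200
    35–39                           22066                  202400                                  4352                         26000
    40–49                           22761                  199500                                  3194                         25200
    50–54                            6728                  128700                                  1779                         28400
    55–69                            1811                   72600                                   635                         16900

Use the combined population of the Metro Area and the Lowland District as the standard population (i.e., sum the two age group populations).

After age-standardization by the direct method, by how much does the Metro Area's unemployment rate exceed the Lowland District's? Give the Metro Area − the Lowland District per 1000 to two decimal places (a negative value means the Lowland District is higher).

-36.13

Age-specific rates per 1000 for the Metro Area: 146.948, 199.456, 156.709, 109.022, 114.090, 52.277, 24.945.
For the Lowland District: 182.581, 197.754, 238.443, 167.385, 126.746, 62.641, 37.574.
Combined standard total = 1468200; weights = 0.1554, 0.1484, 0.2196, 0.1556, 0.1530, 0.1070, 0.0610.
The Metro Area: 0.1554×146.948 + 0.1484×199.456 + 0.2196×156.709 + 0.1556×109.022 + 0.1530×114.090 + 0.1070×52.277 + 0.0610×24.945 = 128.3884 per 1000.
The Lowland District: 0.1554×182.581 + 0.1484×197.754 + 0.2196×238.443 + 0.1556×167.385 + 0.1530×126.746 + 0.1070×62.641 + 0.0610×37.574 = 164.5168 per 1000.
Difference = 128.3884 − 164.5168 = -36.1284.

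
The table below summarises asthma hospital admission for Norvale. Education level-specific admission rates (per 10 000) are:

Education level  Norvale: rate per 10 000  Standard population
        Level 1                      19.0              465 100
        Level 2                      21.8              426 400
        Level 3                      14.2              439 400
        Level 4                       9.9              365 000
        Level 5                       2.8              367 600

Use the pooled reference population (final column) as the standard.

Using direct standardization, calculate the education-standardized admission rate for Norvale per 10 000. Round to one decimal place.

Standard total = 2 063 500; weights = 0.2254, 0.2066, 0.2129, 0.1769, 0.1781.
Standardized rate: 0.2254×19.0 + 0.2066×21.8 + 0.2129×14.2 + 0.1769×9.9 + 0.1781×2.8 = 14.0609 per 10 000.

14.1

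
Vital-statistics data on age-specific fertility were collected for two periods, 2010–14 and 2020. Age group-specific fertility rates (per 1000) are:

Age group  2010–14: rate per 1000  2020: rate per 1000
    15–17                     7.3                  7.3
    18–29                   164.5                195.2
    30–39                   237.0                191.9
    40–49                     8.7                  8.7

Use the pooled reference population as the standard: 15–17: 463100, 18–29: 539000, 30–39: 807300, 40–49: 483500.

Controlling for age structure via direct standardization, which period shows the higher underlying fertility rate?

Standard total = 2292900; weights = 0.2020, 0.2351, 0.3521, 0.2109.
2010–14: 0.2020×7.3 + 0.2351×164.5 + 0.3521×237.0 + 0.2109×8.7 = 125.4231 per 1000.
2020: 0.2020×7.3 + 0.2351×195.2 + 0.3521×191.9 + 0.2109×8.7 = 116.7608 per 1000.

2010–14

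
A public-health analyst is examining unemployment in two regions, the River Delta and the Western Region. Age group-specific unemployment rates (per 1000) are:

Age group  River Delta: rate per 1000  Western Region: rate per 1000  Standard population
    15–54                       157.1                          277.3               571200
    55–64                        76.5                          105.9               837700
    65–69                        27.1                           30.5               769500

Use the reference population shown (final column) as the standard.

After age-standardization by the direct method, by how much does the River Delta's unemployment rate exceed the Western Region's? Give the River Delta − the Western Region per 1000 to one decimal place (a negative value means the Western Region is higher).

-44.0

Standard total = 2178400; weights = 0.2622, 0.3845, 0.3532.
The River Delta: 0.2622×157.1 + 0.3845×76.5 + 0.3532×27.1 = 80.1841 per 1000.
The Western Region: 0.2622×277.3 + 0.3845×105.9 + 0.3532×30.5 = 124.2086 per 1000.
Difference = 80.1841 − 124.2086 = -44.0245.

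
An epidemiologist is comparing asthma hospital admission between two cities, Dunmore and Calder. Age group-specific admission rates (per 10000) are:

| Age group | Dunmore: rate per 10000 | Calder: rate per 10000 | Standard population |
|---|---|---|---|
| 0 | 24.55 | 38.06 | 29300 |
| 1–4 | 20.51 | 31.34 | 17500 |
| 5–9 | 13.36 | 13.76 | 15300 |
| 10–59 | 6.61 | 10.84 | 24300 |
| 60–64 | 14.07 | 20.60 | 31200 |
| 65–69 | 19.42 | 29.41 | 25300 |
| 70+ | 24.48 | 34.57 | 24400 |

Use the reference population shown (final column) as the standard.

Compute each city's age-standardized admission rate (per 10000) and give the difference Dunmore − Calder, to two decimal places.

-8.35

Standard total = 167300; weights = 0.1751, 0.1046, 0.0915, 0.1452, 0.1865, 0.1512, 0.1458.
Dunmore: 0.1751×24.55 + 0.1046×20.51 + 0.0915×13.36 + 0.1452×6.61 + 0.1865×14.07 + 0.1512×19.42 + 0.1458×24.48 = 17.7579 per 10000.
Calder: 0.1751×38.06 + 0.1046×31.34 + 0.0915×13.76 + 0.1452×10.84 + 0.1865×20.60 + 0.1512×29.41 + 0.1458×34.57 = 26.1079 per 10000.
Difference = 17.7579 − 26.1079 = -8.3500.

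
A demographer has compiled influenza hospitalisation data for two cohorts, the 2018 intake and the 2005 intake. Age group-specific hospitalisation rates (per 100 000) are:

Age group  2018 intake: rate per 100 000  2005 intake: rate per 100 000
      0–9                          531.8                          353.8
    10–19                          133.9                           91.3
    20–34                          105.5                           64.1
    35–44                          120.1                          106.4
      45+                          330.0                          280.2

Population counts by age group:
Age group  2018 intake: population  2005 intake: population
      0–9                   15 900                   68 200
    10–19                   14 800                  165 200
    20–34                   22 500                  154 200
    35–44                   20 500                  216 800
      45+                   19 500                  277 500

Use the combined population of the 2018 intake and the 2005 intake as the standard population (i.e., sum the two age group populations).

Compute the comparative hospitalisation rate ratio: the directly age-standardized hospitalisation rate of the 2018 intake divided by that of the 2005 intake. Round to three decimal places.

Combined standard total = 975 100; weights = 0.0862, 0.1846, 0.1812, 0.2434, 0.3046.
The 2018 intake: 0.0862×531.8 + 0.1846×133.9 + 0.1812×105.5 + 0.2434×120.1 + 0.3046×330.0 = 219.4421 per 100 000.
The 2005 intake: 0.0862×353.8 + 0.1846×91.3 + 0.1812×64.1 + 0.2434×106.4 + 0.3046×280.2 = 170.2217 per 100 000.
Ratio = 219.4421 ÷ 170.2217 = 1.28915.

1.289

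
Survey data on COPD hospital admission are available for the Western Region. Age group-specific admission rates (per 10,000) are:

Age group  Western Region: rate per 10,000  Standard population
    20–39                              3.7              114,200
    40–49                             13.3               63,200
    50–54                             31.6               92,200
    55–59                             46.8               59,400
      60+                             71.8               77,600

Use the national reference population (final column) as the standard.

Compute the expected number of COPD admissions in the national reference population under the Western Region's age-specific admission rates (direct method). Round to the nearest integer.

1253

Expected COPD admissions = Σ (standard pop × age-specific rate ÷ 10,000)
= 114,200×3.7/10,000 + 63,200×13.3/10,000 + 92,200×31.6/10,000 + 59,400×46.8/10,000 + 77,600×71.8/10,000
= 42.25 + 84.06 + 291.35 + 277.99 + 557.17 = 1252.82.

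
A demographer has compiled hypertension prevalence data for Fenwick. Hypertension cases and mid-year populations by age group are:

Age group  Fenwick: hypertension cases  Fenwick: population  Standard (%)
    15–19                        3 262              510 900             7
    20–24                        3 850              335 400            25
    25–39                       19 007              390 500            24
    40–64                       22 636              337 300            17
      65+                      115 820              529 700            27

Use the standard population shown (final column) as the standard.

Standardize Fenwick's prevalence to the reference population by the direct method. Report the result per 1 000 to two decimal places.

Age-specific rates per 1 000 for Fenwick: 6.385, 11.479, 48.673, 67.109, 218.652.
Standard weights: 0.07, 0.25, 0.24, 0.17, 0.27.
Standardized rate: 0.0700×6.385 + 0.2500×11.479 + 0.2400×48.673 + 0.1700×67.109 + 0.2700×218.652 = 85.4429 per 1 000.

85.44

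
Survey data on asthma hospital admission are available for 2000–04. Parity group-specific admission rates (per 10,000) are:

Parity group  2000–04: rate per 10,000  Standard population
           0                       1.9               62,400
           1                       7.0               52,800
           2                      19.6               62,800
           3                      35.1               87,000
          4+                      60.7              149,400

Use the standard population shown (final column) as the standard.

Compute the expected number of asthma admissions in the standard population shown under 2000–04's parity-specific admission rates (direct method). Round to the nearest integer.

1384

Expected asthma admissions = Σ (standard pop × parity-specific rate ÷ 10,000)
= 62,400×1.9/10,000 + 52,800×7.0/10,000 + 62,800×19.6/10,000 + 87,000×35.1/10,000 + 149,400×60.7/10,000
= 11.86 + 36.96 + 123.09 + 305.37 + 906.86 = 1384.13.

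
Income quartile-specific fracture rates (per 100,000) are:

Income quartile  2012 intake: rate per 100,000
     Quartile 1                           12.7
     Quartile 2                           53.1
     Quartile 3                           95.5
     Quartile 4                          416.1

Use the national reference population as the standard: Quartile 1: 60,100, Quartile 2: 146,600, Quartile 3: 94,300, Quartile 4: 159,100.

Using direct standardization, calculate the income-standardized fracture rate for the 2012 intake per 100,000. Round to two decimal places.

182.04

Standard total = 460,100; weights = 0.1306, 0.3186, 0.2050, 0.3458.
Standardized rate: 0.1306×12.7 + 0.3186×53.1 + 0.2050×95.5 + 0.3458×416.1 = 182.0363 per 100,000.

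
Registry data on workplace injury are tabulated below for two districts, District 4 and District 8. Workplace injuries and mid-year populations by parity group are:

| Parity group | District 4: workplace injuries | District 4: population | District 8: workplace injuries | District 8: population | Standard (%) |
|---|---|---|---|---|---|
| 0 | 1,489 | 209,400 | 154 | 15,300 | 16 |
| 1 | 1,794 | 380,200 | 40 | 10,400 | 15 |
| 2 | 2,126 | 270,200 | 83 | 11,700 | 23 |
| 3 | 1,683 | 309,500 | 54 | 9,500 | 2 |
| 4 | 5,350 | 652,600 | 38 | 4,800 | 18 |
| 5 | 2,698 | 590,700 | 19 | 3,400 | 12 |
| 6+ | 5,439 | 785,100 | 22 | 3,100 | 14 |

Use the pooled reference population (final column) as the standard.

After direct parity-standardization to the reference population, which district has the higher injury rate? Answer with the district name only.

District 8

Parity-specific rates per 10,000 for District 4: 71.11, 47.19, 78.68, 54.38, 81.98, 45.67, 69.28.
For District 8: 100.65, 38.46, 70.94, 56.84, 79.17, 55.88, 70.97.
Standard weights: 0.16, 0.15, 0.23, 0.02, 0.18, 0.12, 0.14.
District 4: 0.1600×71.11 + 0.1500×47.19 + 0.2300×78.68 + 0.0200×54.38 + 0.1800×81.98 + 0.1200×45.67 + 0.1400×69.28 = 67.5759 per 10,000.
District 8: 0.1600×100.65 + 0.1500×38.46 + 0.2300×70.94 + 0.0200×56.84 + 0.1800×79.17 + 0.1200×55.88 + 0.1400×70.97 = 70.2183 per 10,000.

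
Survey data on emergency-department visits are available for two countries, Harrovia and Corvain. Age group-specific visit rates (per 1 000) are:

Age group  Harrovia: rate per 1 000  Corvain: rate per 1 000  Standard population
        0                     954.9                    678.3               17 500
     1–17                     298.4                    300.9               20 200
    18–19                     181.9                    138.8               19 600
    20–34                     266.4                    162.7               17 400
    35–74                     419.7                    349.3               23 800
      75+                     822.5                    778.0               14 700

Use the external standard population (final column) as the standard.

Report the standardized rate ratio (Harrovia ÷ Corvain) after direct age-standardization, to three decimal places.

Standard total = 113 200; weights = 0.1546, 0.1784, 0.1731, 0.1537, 0.2102, 0.1299.
Harrovia: 0.1546×954.9 + 0.1784×298.4 + 0.1731×181.9 + 0.1537×266.4 + 0.2102×419.7 + 0.1299×822.5 = 468.3625 per 1 000.
Corvain: 0.1546×678.3 + 0.1784×300.9 + 0.1731×138.8 + 0.1537×162.7 + 0.2102×349.3 + 0.1299×778.0 = 382.0656 per 1 000.
Ratio = 468.3625 ÷ 382.0656 = 1.22587.

1.226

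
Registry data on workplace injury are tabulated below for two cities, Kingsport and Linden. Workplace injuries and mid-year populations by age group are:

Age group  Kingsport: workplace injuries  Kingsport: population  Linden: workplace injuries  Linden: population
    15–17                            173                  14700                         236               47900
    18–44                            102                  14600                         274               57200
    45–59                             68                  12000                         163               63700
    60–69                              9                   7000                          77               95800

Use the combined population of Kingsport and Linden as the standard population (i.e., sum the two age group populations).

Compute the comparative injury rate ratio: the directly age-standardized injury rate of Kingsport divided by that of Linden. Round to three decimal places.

Age-specific rates per 10000 for Kingsport: 117.69, 69.86, 56.67, 12.86.
For Linden: 49.27, 47.90, 25.59, 8.04.
Combined standard total = 312900; weights = 0.2001, 0.2295, 0.2419, 0.3285.
Kingsport: 0.2001×117.69 + 0.2295×69.86 + 0.2419×56.67 + 0.3285×12.86 = 57.5096 per 10000.
Linden: 0.2001×49.27 + 0.2295×47.90 + 0.2419×25.59 + 0.3285×8.04 = 29.6803 per 10000.
Ratio = 57.5096 ÷ 29.6803 = 1.93764.

1.938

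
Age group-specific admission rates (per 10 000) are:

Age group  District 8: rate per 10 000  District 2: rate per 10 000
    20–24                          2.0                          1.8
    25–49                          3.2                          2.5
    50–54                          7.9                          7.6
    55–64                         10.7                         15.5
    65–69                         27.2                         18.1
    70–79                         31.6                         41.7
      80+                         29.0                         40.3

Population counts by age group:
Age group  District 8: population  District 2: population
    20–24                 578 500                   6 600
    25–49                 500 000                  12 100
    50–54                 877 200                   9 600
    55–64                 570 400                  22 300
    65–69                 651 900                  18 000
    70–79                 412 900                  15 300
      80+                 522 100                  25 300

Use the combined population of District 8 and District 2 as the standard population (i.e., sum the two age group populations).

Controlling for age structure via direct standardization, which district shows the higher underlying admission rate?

Combined standard total = 4 222 200; weights = 0.1386, 0.1213, 0.2100, 0.1404, 0.1587, 0.1014, 0.1296.
District 8: 0.1386×2.0 + 0.1213×3.2 + 0.2100×7.9 + 0.1404×10.7 + 0.1587×27.2 + 0.1014×31.6 + 0.1296×29.0 = 15.1067 per 10 000.
District 2: 0.1386×1.8 + 0.1213×2.5 + 0.2100×7.6 + 0.1404×15.5 + 0.1587×18.1 + 0.1014×41.7 + 0.1296×40.3 = 16.6504 per 10 000.

District 2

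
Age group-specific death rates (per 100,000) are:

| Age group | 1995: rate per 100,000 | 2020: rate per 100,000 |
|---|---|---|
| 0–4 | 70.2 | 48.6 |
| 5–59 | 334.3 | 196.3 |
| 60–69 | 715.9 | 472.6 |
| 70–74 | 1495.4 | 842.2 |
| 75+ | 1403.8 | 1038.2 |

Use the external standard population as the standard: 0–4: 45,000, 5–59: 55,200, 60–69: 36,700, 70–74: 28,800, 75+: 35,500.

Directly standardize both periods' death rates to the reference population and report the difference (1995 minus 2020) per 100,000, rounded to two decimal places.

245.08

Standard total = 201,200; weights = 0.2237, 0.2744, 0.1824, 0.1431, 0.1764.
1995: 0.2237×70.2 + 0.2744×334.3 + 0.1824×715.9 + 0.1431×1495.4 + 0.1764×1403.8 = 699.7431 per 100,000.
2020: 0.2237×48.6 + 0.2744×196.3 + 0.1824×472.6 + 0.1431×842.2 + 0.1764×1038.2 = 454.6652 per 100,000.
Difference = 699.7431 − 454.6652 = 245.0779.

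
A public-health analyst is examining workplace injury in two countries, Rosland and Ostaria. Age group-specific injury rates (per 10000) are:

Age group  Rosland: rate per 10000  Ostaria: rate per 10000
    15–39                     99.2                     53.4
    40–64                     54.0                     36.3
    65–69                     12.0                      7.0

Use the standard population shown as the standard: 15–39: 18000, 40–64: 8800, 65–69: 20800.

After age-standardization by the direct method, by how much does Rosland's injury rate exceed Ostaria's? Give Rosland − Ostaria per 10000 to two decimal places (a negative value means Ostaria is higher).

Standard total = 47600; weights = 0.3782, 0.1849, 0.4370.
Rosland: 0.3782×99.2 + 0.1849×54.0 + 0.4370×12.0 = 52.7395 per 10000.
Ostaria: 0.3782×53.4 + 0.1849×36.3 + 0.4370×7.0 = 29.9630 per 10000.
Difference = 52.7395 − 29.9630 = 22.7765.

22.78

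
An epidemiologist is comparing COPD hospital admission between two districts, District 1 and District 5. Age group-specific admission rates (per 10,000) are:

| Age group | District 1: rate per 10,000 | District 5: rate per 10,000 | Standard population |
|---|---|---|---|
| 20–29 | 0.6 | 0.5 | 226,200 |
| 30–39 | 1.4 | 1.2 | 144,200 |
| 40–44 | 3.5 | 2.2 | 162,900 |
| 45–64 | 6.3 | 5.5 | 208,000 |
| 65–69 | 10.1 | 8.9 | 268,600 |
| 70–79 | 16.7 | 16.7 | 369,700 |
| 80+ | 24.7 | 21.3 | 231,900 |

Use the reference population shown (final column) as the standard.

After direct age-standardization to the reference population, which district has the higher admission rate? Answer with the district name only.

District 1

Standard total = 1,611,500; weights = 0.1404, 0.0895, 0.1011, 0.1291, 0.1667, 0.2294, 0.1439.
District 1: 0.1404×0.6 + 0.0895×1.4 + 0.1011×3.5 + 0.1291×6.3 + 0.1667×10.1 + 0.2294×16.7 + 0.1439×24.7 = 10.4455 per 10,000.
District 5: 0.1404×0.5 + 0.0895×1.2 + 0.1011×2.2 + 0.1291×5.5 + 0.1667×8.9 + 0.2294×16.7 + 0.1439×21.3 = 9.4896 per 10,000.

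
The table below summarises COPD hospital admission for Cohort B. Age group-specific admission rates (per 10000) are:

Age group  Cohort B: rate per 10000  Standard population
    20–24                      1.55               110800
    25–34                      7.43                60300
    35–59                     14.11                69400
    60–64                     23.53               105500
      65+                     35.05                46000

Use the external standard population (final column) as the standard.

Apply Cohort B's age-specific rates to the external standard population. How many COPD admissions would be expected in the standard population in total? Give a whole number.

Expected COPD admissions = Σ (standard pop × age-specific rate ÷ 10000)
= 110800×1.55/10000 + 60300×7.43/10000 + 69400×14.11/10000 + 105500×23.53/10000 + 46000×35.05/10000
= 17.17 + 44.80 + 97.92 + 248.24 + 161.23 = 569.37.

569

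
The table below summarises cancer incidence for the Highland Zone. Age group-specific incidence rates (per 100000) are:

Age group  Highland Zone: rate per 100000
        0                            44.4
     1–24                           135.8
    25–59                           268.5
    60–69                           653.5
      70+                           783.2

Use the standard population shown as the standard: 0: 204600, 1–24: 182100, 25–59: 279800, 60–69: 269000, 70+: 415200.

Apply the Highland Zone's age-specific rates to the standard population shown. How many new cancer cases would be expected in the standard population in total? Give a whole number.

Expected new cancer cases = Σ (standard pop × age-specific rate ÷ 100000)
= 204600×44.4/100000 + 182100×135.8/100000 + 279800×268.5/100000 + 269000×653.5/100000 + 415200×783.2/100000
= 90.84 + 247.29 + 751.26 + 1757.91 + 3251.85 = 6099.16.

6099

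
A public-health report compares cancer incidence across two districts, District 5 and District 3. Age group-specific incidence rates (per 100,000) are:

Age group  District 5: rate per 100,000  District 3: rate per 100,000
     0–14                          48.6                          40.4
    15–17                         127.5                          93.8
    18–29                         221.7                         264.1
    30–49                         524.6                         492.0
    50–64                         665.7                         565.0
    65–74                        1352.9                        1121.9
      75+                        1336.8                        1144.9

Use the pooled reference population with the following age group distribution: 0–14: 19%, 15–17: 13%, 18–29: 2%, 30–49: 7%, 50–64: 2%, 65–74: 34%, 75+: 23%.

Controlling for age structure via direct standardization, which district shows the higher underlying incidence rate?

Standard weights: 0.19, 0.13, 0.02, 0.07, 0.02, 0.34, 0.23.
District 5: 0.1900×48.6 + 0.1300×127.5 + 0.0200×221.7 + 0.0700×524.6 + 0.0200×665.7 + 0.3400×1352.9 + 0.2300×1336.8 = 847.7290 per 100,000.
District 3: 0.1900×40.4 + 0.1300×93.8 + 0.0200×264.1 + 0.0700×492.0 + 0.0200×565.0 + 0.3400×1121.9 + 0.2300×1144.9 = 715.6650 per 100,000.

District 5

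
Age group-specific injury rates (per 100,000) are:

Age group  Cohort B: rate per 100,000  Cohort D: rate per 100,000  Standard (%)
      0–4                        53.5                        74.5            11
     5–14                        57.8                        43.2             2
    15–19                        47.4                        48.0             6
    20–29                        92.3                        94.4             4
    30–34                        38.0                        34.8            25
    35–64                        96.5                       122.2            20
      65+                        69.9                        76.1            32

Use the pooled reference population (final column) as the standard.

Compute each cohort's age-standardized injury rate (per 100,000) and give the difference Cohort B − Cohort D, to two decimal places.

-8.46

Standard weights: 0.11, 0.02, 0.06, 0.04, 0.25, 0.20, 0.32.
Cohort B: 0.1100×53.5 + 0.0200×57.8 + 0.0600×47.4 + 0.0400×92.3 + 0.2500×38.0 + 0.2000×96.5 + 0.3200×69.9 = 64.7450 per 100,000.
Cohort D: 0.1100×74.5 + 0.0200×43.2 + 0.0600×48.0 + 0.0400×94.4 + 0.2500×34.8 + 0.2000×122.2 + 0.3200×76.1 = 73.2070 per 100,000.
Difference = 64.7450 − 73.2070 = -8.4620.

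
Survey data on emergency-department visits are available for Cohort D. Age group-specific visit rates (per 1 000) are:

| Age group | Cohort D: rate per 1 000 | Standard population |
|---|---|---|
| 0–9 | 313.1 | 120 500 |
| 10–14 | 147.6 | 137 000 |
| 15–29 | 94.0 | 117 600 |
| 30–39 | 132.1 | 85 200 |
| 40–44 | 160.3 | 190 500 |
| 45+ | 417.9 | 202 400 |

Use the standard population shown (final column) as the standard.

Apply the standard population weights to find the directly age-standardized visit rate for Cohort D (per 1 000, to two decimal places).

229.00

Standard total = 853 200; weights = 0.1412, 0.1606, 0.1378, 0.0999, 0.2233, 0.2372.
Standardized rate: 0.1412×313.1 + 0.1606×147.6 + 0.1378×94.0 + 0.0999×132.1 + 0.2233×160.3 + 0.2372×417.9 = 228.9958 per 1 000.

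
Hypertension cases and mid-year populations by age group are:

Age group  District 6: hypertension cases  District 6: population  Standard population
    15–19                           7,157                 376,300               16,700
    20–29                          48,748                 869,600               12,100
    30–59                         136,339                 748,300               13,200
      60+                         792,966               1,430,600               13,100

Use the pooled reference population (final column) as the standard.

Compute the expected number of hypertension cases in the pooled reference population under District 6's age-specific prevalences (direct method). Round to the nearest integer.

Age-specific rates per 1,000 for District 6: 19.019, 56.058, 182.198, 554.289.
Expected hypertension cases = Σ (standard pop × age-specific rate ÷ 1,000)
= 16,700×19.019/1,000 + 12,100×56.058/1,000 + 13,200×182.198/1,000 + 13,100×554.289/1,000
= 317.62 + 678.30 + 2405.02 + 7261.19 = 10662.13.

10662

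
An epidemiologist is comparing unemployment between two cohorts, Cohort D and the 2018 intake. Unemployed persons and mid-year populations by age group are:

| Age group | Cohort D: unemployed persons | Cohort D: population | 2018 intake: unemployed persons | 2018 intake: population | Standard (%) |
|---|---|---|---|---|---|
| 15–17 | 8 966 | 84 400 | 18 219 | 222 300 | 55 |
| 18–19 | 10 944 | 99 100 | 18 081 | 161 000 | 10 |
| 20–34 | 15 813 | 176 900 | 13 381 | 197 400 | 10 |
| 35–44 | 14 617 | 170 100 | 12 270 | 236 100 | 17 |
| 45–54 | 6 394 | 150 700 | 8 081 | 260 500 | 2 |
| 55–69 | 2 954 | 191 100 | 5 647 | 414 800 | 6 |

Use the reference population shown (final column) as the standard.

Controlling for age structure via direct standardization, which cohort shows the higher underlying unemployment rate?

Cohort D

Age-specific rates per 1 000 for Cohort D: 106.232, 110.434, 89.389, 85.932, 42.429, 15.458.
For the 2018 intake: 81.957, 112.304, 67.786, 51.970, 31.021, 13.614.
Standard weights: 0.55, 0.10, 0.10, 0.17, 0.02, 0.06.
Cohort D: 0.5500×106.232 + 0.1000×110.434 + 0.1000×89.389 + 0.1700×85.932 + 0.0200×42.429 + 0.0600×15.458 = 94.7945 per 1 000.
The 2018 intake: 0.5500×81.957 + 0.1000×112.304 + 0.1000×67.786 + 0.1700×51.970 + 0.0200×31.021 + 0.0600×13.614 = 73.3574 per 1 000.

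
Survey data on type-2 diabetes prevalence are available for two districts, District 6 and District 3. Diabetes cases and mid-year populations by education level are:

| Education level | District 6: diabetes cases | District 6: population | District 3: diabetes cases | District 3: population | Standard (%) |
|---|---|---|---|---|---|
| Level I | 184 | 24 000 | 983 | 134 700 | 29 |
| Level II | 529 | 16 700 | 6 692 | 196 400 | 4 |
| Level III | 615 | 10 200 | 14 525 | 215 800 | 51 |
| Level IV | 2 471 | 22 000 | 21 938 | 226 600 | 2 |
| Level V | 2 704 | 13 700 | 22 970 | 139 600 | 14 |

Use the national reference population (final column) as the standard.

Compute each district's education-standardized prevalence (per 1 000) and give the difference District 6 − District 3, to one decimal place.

1.3

Education-specific rates per 1 000 for District 6: 7.667, 31.677, 60.294, 112.318, 197.372.
For District 3: 7.298, 34.073, 67.308, 96.814, 164.542.
Standard weights: 0.29, 0.04, 0.51, 0.02, 0.14.
District 6: 0.2900×7.667 + 0.0400×31.677 + 0.5100×60.294 + 0.0200×112.318 + 0.1400×197.372 = 64.1189 per 1 000.
District 3: 0.2900×7.298 + 0.0400×34.073 + 0.5100×67.308 + 0.0200×96.814 + 0.1400×164.542 = 62.7783 per 1 000.
Difference = 64.1189 − 62.7783 = 1.3406.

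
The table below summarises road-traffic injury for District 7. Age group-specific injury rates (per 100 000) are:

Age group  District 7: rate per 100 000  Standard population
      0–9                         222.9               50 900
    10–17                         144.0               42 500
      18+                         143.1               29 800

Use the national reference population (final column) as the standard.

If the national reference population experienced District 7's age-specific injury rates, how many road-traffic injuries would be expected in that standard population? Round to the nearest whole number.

217

Expected road-traffic injuries = Σ (standard pop × age-specific rate ÷ 100 000)
= 50 900×222.9/100 000 + 42 500×144.0/100 000 + 29 800×143.1/100 000
= 113.46 + 61.20 + 42.64 = 217.30.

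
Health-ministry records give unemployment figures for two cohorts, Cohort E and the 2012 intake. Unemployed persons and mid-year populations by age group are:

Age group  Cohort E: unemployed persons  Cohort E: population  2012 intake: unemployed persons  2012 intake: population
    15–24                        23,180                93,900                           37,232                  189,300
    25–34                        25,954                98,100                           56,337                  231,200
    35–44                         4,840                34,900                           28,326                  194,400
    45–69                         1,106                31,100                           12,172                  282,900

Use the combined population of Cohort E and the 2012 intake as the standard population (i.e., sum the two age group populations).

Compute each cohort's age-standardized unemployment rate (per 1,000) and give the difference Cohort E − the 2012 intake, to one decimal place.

Age-specific rates per 1,000 for Cohort E: 246.858, 264.567, 138.682, 35.563.
For the 2012 intake: 196.683, 243.672, 145.710, 43.026.
Combined standard total = 1,155,800; weights = 0.2450, 0.2849, 0.1984, 0.2717.
Cohort E: 0.2450×246.858 + 0.2849×264.567 + 0.1984×138.682 + 0.2717×35.563 = 173.0391 per 1,000.
The 2012 intake: 0.2450×196.683 + 0.2849×243.672 + 0.1984×145.710 + 0.2717×43.026 = 158.2134 per 1,000.
Difference = 173.0391 − 158.2134 = 14.8256.

14.8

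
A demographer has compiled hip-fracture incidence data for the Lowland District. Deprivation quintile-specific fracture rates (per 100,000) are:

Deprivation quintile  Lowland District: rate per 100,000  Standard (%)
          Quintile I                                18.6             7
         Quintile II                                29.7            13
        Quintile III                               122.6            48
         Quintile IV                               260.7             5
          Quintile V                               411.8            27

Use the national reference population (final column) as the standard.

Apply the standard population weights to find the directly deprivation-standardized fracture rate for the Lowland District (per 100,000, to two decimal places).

188.23

Standard weights: 0.07, 0.13, 0.48, 0.05, 0.27.
Standardized rate: 0.0700×18.6 + 0.1300×29.7 + 0.4800×122.6 + 0.0500×260.7 + 0.2700×411.8 = 188.2320 per 100,000.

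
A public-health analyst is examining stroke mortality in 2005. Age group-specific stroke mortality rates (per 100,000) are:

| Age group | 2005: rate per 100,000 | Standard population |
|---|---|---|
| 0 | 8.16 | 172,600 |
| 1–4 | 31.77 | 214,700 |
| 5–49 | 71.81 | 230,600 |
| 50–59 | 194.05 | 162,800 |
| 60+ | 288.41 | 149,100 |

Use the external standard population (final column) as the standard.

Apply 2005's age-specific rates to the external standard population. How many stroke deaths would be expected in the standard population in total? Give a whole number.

994

Expected stroke deaths = Σ (standard pop × age-specific rate ÷ 100,000)
= 172,600×8.16/100,000 + 214,700×31.77/100,000 + 230,600×71.81/100,000 + 162,800×194.05/100,000 + 149,100×288.41/100,000
= 14.08 + 68.21 + 165.59 + 315.91 + 430.02 = 993.82.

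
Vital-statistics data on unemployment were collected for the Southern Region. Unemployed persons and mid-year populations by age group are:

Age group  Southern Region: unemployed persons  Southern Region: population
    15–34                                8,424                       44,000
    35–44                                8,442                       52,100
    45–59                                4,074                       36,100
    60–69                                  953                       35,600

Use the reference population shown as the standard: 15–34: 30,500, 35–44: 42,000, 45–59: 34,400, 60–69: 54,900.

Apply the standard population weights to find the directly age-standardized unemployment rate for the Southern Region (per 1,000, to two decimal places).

111.23

Age-specific rates per 1,000 for the Southern Region: 191.455, 162.035, 112.853, 26.770.
Standard total = 161,800; weights = 0.1885, 0.2596, 0.2126, 0.3393.
Standardized rate: 0.1885×191.455 + 0.2596×162.035 + 0.2126×112.853 + 0.3393×26.770 = 111.2276 per 1,000.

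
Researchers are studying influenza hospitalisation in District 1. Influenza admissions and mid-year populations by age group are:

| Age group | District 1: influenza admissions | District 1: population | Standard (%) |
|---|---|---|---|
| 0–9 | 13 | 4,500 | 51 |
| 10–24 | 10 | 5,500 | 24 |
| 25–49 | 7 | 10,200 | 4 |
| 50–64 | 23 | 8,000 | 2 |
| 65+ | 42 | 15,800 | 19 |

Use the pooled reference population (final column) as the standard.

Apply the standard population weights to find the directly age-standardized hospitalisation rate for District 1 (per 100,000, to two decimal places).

249.97

Age-specific rates per 100,000 for District 1: 288.89, 181.82, 68.63, 287.50, 265.82.
Standard weights: 0.51, 0.24, 0.04, 0.02, 0.19.
Standardized rate: 0.5100×288.89 + 0.2400×181.82 + 0.0400×68.63 + 0.0200×287.50 + 0.1900×265.82 = 249.9711 per 100,000.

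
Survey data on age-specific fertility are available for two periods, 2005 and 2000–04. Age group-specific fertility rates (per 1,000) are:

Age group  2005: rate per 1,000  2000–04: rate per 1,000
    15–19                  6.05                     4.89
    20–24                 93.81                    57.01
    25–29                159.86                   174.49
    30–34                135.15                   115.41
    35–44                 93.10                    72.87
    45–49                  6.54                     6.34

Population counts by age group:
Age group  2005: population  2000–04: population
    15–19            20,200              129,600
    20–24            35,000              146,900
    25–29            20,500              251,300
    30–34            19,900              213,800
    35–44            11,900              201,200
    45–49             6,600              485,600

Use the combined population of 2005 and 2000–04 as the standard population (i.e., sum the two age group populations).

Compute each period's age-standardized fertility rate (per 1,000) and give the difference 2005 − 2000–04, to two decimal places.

7.72

Combined standard total = 1,542,500; weights = 0.0971, 0.1179, 0.1762, 0.1515, 0.1382, 0.3191.
2005: 0.0971×6.05 + 0.1179×93.81 + 0.1762×159.86 + 0.1515×135.15 + 0.1382×93.10 + 0.3191×6.54 = 75.2437 per 1,000.
2000–04: 0.0971×4.89 + 0.1179×57.01 + 0.1762×174.49 + 0.1515×115.41 + 0.1382×72.87 + 0.3191×6.34 = 67.5199 per 1,000.
Difference = 75.2437 − 67.5199 = 7.7238.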